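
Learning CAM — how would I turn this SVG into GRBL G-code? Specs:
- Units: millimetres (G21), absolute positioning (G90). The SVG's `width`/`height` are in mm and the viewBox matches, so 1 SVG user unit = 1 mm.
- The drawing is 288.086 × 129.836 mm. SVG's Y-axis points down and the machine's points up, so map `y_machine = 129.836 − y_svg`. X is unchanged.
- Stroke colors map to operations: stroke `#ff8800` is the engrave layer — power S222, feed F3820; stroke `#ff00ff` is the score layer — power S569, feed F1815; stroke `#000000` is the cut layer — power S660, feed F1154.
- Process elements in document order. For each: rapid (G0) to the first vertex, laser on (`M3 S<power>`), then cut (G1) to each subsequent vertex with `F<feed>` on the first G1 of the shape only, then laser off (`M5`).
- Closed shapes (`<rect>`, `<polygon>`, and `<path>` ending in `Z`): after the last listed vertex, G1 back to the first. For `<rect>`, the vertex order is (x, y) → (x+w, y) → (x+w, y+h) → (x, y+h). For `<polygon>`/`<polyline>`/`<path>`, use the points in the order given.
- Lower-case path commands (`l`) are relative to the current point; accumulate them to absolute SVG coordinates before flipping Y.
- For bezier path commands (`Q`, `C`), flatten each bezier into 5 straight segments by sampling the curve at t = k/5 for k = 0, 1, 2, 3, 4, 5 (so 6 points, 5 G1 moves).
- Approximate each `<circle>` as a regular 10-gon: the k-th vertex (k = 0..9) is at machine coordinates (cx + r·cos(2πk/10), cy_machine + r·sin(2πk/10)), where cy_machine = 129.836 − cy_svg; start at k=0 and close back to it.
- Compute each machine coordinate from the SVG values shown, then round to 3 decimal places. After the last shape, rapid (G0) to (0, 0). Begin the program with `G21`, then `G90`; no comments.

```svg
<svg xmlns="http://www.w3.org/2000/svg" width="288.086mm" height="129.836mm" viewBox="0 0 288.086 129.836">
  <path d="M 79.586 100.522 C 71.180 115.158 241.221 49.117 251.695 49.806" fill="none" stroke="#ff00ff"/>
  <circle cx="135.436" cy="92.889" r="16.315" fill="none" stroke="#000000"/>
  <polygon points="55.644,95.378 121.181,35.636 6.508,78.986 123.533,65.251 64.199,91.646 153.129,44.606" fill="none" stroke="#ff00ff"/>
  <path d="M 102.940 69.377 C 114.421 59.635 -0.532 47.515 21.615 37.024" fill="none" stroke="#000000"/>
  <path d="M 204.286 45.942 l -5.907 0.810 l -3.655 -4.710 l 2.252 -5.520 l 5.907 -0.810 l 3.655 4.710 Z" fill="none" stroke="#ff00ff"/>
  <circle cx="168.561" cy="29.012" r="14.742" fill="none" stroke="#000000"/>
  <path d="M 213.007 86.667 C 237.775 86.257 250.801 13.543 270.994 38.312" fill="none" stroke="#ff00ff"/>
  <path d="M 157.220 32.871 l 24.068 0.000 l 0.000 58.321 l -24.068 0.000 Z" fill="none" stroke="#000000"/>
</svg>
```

viewBox `0 0 288.086 129.836` with mm width/height → 1 unit = 1 mm. Flip: y_m = 129.836 − y_svg.

**Shape 1** — `<path>` cubic bezier, stroke `#ff00ff` → score (S569, F1815). Control points (SVG): P0=(79.586,100.522), P1=(71.180,115.158), P2=(241.221,49.117), P3=(251.695,49.806); sampled at t=k/5. Machine vertices: (79.586,29.314) → (93.252,29.034) → (133.520,41.042) → (184.167,58.260) → (228.967,73.615) → (251.695,80.030). Open path.

**Shape 2** — `<circle>` circle, stroke `#000000` → cut (S660, F1154). Machine vertices: (151.751,36.947) → (148.635,46.537) → (140.478,52.463) → (130.394,52.463) → (122.237,46.537) → (119.121,36.947) → (122.237,27.357) → (130.394,21.431) → (140.478,21.431) → (148.635,27.357) → (151.751,36.947). Closed: final G1 returns to the first vertex.

**Shape 3** — `<polygon>` closed polygon, stroke `#ff00ff` → score (S569, F1815). Machine vertices: (55.644,34.458) → (121.181,94.200) → (6.508,50.850) → (123.533,64.585) → (64.199,38.190) → (153.129,85.230) → (55.644,34.458). Closed: final G1 returns to the first vertex.

**Shape 4** — `<path>` cubic bezier, stroke `#000000` → cut (S660, F1154). Control points (SVG): P0=(102.940,69.377), P1=(114.421,59.635), P2=(-0.532,47.515), P3=(21.615,37.024); sampled at t=k/5. Machine vertices: (102.940,60.459) → (96.765,66.558) → (72.895,73.034) → (43.980,79.697) → (22.671,86.354) → (21.615,92.812). Open path.

**Shape 5** — `<path>` regular polygon, stroke `#ff00ff` → score (S569, F1815). Machine vertices: (204.286,83.894) → (198.379,83.084) → (194.724,87.794) → (196.976,93.314) → (202.883,94.124) → (206.538,89.414) → (204.286,83.894). Closed: final G1 returns to the first vertex.

**Shape 6** — `<circle>` circle, stroke `#000000` → cut (S660, F1154). Machine vertices: (183.303,100.824) → (180.488,109.489) → (173.117,114.844) → (164.005,114.844) → (156.634,109.489) → (153.819,100.824) → (156.634,92.159) → (164.005,86.804) → (173.117,86.804) → (180.488,92.159) → (183.303,100.824). Closed: final G1 returns to the first vertex.

**Shape 7** — `<path>` cubic bezier, stroke `#ff00ff` → score (S569, F1815). Control points (SVG): P0=(213.007,86.667), P1=(237.775,86.257), P2=(250.801,13.543), P3=(270.994,38.312); sampled at t=k/5. Machine vertices: (213.007,43.169) → (226.610,50.733) → (238.303,67.501) → (248.992,85.321) → (259.587,96.046) → (270.994,91.524). Open path.

**Shape 8** — `<path>` rectangle, stroke `#000000` → cut (S660, F1154). Machine vertices: (157.220,96.965) → (181.288,96.965) → (181.288,38.644) → (157.220,38.644) → (157.220,96.965). Closed: final G1 returns to the first vertex.

G21
G90
G0 X79.586 Y29.314
M3 S569
G1 X93.252 Y29.034 F1815
G1 X133.520 Y41.042
G1 X184.167 Y58.260
G1 X228.967 Y73.615
G1 X251.695 Y80.030
M5
G0 X151.751 Y36.947
M3 S660
G1 X148.635 Y46.537 F1154
G1 X140.478 Y52.463
G1 X130.394 Y52.463
G1 X122.237 Y46.537
G1 X119.121 Y36.947
G1 X122.237 Y27.357
G1 X130.394 Y21.431
G1 X140.478 Y21.431
G1 X148.635 Y27.357
G1 X151.751 Y36.947
M5
G0 X55.644 Y34.458
M3 S569
G1 X121.181 Y94.200 F1815
G1 X6.508 Y50.850
G1 X123.533 Y64.585
G1 X64.199 Y38.190
G1 X153.129 Y85.230
G1 X55.644 Y34.458
M5
G0 X102.940 Y60.459
M3 S660
G1 X96.765 Y66.558 F1154
G1 X72.895 Y73.034
G1 X43.980 Y79.697
G1 X22.671 Y86.354
G1 X21.615 Y92.812
M5
G0 X204.286 Y83.894
M3 S569
G1 X198.379 Y83.084 F1815
G1 X194.724 Y87.794
G1 X196.976 Y93.314
G1 X202.883 Y94.124
G1 X206.538 Y89.414
G1 X204.286 Y83.894
M5
G0 X183.303 Y100.824
M3 S660
G1 X180.488 Y109.489 F1154
G1 X173.117 Y114.844
G1 X164.005 Y114.844
G1 X156.634 Y109.489
G1 X153.819 Y100.824
G1 X156.634 Y92.159
G1 X164.005 Y86.804
G1 X173.117 Y86.804
G1 X180.488 Y92.159
G1 X183.303 Y100.824
M5
G0 X213.007 Y43.169
M3 S569
G1 X226.610 Y50.733 F1815
G1 X238.303 Y67.501
G1 X248.992 Y85.321
G1 X259.587 Y96.046
G1 X270.994 Y91.524
M5
G0 X157.220 Y96.965
M3 S660
G1 X181.288 Y96.965 F1154
G1 X181.288 Y38.644
G1 X157.220 Y38.644
G1 X157.220 Y96.965
M5
G0 X0.000 Y0.000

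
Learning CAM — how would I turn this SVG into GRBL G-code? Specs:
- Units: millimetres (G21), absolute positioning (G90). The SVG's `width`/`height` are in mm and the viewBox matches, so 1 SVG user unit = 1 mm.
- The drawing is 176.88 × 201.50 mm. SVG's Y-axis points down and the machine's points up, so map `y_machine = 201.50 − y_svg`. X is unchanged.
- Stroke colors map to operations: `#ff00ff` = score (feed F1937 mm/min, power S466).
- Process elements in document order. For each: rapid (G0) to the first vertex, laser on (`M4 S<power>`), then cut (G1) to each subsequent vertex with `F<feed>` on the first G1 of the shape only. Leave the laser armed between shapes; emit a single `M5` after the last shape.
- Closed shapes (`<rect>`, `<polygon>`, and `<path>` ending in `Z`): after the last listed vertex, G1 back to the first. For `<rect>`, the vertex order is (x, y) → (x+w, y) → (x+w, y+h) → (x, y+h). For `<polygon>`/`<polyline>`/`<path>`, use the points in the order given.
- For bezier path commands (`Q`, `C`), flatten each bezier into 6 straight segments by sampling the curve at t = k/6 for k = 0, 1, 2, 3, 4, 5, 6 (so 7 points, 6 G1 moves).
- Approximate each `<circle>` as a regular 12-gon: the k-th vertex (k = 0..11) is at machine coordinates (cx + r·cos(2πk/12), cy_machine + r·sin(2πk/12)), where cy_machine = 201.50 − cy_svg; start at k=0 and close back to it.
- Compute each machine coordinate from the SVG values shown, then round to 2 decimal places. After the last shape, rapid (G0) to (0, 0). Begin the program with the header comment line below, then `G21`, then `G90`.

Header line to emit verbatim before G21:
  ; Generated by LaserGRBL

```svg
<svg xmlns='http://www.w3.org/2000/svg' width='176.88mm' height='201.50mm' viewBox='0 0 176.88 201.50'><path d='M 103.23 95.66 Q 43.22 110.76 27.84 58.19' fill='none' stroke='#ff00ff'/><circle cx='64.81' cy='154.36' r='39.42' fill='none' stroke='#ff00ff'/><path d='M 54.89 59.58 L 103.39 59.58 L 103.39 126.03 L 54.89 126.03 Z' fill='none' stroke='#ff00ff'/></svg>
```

; Generated by LaserGRBL
G21
G90
G0 X103.23 Y105.84
M4 S466
G1 X84.47 Y102.69 F1937
G1 X68.18 Y103.29
G1 X54.38 Y107.66
G1 X43.05 Y115.78
G1 X34.21 Y127.67
G1 X27.84 Y143.31
G0 X104.23 Y47.14
M4 S466
G1 X98.95 Y66.85 F1937
G1 X84.52 Y81.28
G1 X64.81 Y86.56
G1 X45.10 Y81.28
G1 X30.67 Y66.85
G1 X25.39 Y47.14
G1 X30.67 Y27.43
G1 X45.10 Y13.00
G1 X64.81 Y7.72
G1 X84.52 Y13.00
G1 X98.95 Y27.43
G1 X104.23 Y47.14
G0 X54.89 Y141.92
M4 S466
G1 X103.39 Y141.92 F1937
G1 X103.39 Y75.47
G1 X54.89 Y75.47
G1 X54.89 Y141.92
M5
G0 X0.00 Y0.00

viewBox `0 0 176.88 201.50` with mm width/height → 1 unit = 1 mm. Flip: y_m = 201.50 − y_svg.

**Shape 1** — `<path>` quadratic bezier, stroke `#ff00ff` → score (S466, F1937). Control points (SVG): P0=(103.23,95.66), P1=(43.22,110.76), P2=(27.84,58.19); sampled at t=k/6. Machine vertices: (103.23,105.84) → (84.47,102.69) → (68.18,103.29) → (54.38,107.66) → (43.05,115.78) → (34.21,127.67) → (27.84,143.31). Open path.

**Shape 2** — `<circle>` circle, stroke `#ff00ff` → score (S466, F1937). Machine vertices: (104.23,47.14) → (98.95,66.85) → (84.52,81.28) → (64.81,86.56) → (45.10,81.28) → (30.67,66.85) → (25.39,47.14) → (30.67,27.43) → (45.10,13.00) → (64.81,7.72) → (84.52,13.00) → (98.95,27.43) → (104.23,47.14). Closed: final G1 returns to the first vertex.

**Shape 3** — `<path>` rectangle, stroke `#ff00ff` → score (S466, F1937). Machine vertices: (54.89,141.92) → (103.39,141.92) → (103.39,75.47) → (54.89,75.47) → (54.89,141.92). Closed: final G1 returns to the first vertex.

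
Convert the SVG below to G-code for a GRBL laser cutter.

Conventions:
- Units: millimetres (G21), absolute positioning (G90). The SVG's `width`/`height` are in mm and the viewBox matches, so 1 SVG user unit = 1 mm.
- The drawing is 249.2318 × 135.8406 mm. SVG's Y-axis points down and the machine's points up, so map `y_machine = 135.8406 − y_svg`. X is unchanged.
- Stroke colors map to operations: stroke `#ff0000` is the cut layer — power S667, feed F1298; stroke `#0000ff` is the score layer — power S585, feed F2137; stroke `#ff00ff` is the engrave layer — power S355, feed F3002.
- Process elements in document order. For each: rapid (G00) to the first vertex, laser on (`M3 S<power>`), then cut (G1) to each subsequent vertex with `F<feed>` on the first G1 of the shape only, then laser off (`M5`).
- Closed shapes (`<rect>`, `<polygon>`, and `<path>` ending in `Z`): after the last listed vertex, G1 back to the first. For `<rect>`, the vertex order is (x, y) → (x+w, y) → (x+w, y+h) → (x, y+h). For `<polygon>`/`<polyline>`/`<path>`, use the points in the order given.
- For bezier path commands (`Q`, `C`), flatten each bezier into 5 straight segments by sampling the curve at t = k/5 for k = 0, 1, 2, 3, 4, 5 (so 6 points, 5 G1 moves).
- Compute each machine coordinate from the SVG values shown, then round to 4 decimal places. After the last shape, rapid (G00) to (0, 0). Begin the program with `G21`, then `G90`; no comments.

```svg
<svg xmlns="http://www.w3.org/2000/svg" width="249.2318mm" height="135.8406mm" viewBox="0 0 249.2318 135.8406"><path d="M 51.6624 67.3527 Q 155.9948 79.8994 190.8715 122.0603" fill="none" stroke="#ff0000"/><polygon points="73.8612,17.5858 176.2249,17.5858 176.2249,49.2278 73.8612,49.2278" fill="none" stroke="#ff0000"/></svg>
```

1 u = 1 mm; y_m = 135.8406 − y.

[1] `<path>` quadratic bezier, #ff0000→cut S667 F1298: (51.6624,68.4879) → (90.6171,62.2847) → (124.0154,53.7123) → (151.8572,42.7707) → (174.1426,29.4601) → (190.8715,13.7803)

[2] `<polygon>` rectangle, #ff0000→cut S667 F1298: (73.8612,118.2548) → (176.2249,118.2548) → (176.2249,86.6128) → (73.8612,86.6128) → (73.8612,118.2548) (closed)

G21
G90
G00 X51.6624 Y68.4879
M3 S667
G1 X90.6171 Y62.2847 F1298
G1 X124.0154 Y53.7123
G1 X151.8572 Y42.7707
G1 X174.1426 Y29.4601
G1 X190.8715 Y13.7803
M5
G00 X73.8612 Y118.2548
M3 S667
G1 X176.2249 Y118.2548 F1298
G1 X176.2249 Y86.6128
G1 X73.8612 Y86.6128
G1 X73.8612 Y118.2548
M5
G00 X0.0000 Y0.0000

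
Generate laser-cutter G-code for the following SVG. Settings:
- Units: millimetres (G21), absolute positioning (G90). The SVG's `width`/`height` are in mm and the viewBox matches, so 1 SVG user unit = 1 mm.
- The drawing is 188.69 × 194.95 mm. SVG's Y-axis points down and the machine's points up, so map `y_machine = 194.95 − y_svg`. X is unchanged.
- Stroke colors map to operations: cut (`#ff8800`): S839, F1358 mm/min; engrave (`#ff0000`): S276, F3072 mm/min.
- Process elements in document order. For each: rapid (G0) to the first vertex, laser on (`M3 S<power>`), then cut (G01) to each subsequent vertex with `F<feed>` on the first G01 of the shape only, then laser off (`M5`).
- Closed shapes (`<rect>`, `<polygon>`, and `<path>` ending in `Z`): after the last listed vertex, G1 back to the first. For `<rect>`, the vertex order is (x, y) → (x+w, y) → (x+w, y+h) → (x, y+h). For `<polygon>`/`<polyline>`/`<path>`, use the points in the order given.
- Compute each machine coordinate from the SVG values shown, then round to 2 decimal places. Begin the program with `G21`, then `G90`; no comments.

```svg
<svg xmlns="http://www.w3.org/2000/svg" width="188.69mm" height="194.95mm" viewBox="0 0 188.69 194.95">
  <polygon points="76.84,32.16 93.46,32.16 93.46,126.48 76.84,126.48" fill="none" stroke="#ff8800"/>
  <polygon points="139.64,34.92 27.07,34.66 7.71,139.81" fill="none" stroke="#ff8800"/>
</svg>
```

G21
G90
G0 X76.84 Y162.79
M3 S839
G01 X93.46 Y162.79 F1358
G01 X93.46 Y68.47
G01 X76.84 Y68.47
G01 X76.84 Y162.79
M5
G0 X139.64 Y160.03
M3 S839
G01 X27.07 Y160.29 F1358
G01 X7.71 Y55.14
G01 X139.64 Y160.03
M5

1 u = 1 mm; y_m = 194.95 − y.

[1] `<polygon>` rectangle, #ff8800→cut S839 F1358: (76.84,162.79) → (93.46,162.79) → (93.46,68.47) → (76.84,68.47) → (76.84,162.79) (closed)

[2] `<polygon>` closed polygon, #ff8800→cut S839 F1358: (139.64,160.03) → (27.07,160.29) → (7.71,55.14) → (139.64,160.03) (closed)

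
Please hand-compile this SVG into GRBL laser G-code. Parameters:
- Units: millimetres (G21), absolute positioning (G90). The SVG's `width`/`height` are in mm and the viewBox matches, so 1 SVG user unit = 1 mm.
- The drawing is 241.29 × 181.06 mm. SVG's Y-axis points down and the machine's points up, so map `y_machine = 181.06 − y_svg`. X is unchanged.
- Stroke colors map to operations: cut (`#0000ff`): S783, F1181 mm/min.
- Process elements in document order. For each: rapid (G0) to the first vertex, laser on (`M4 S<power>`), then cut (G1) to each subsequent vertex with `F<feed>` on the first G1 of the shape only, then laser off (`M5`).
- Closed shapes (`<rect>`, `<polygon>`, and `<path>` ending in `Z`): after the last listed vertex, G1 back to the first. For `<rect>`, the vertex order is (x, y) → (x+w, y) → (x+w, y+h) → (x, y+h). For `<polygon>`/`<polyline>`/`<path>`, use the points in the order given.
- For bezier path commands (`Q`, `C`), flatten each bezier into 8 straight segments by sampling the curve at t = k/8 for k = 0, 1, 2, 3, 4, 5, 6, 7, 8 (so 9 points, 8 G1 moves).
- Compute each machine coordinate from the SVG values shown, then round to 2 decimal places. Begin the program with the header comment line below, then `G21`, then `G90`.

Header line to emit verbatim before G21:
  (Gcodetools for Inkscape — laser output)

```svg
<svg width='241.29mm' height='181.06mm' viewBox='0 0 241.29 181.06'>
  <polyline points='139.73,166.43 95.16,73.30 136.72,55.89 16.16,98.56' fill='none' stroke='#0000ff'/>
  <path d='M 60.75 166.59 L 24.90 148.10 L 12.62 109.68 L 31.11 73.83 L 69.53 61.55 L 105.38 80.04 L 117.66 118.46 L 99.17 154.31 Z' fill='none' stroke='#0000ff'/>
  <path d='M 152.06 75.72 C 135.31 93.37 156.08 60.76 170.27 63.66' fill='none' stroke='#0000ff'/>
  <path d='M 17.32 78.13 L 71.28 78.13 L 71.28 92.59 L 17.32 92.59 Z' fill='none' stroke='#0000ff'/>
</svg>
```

viewBox `0 0 241.29 181.06` with mm width/height → 1 unit = 1 mm. Flip: y_m = 181.06 − y_svg.

**Shape 1** — `<polyline>` open polyline, stroke `#0000ff` → cut (S783, F1181). Machine vertices: (139.73,14.63) → (95.16,107.76) → (136.72,125.17) → (16.16,82.50). Open path.

**Shape 2** — `<path>` regular polygon, stroke `#0000ff` → cut (S783, F1181). Machine vertices: (60.75,14.47) → (24.90,32.96) → (12.62,71.38) → (31.11,107.23) → (69.53,119.51) → (105.38,101.02) → (117.66,62.60) → (99.17,26.75) → (60.75,14.47). Closed: final G1 returns to the first vertex.

**Shape 3** — `<path>` cubic bezier, stroke `#0000ff` → cut (S783, F1181). Control points (SVG): P0=(152.06,75.72), P1=(135.31,93.37), P2=(156.08,60.76), P3=(170.27,63.66); sampled at t=k/8. Machine vertices: (152.06,105.34) → (147.45,100.91) → (145.84,100.19) → (146.72,102.16) → (149.56,105.84) → (153.86,110.20) → (159.08,114.26) → (164.73,116.99) → (170.27,117.40). Open path.

**Shape 4** — `<path>` rectangle, stroke `#0000ff` → cut (S783, F1181). Machine vertices: (17.32,102.93) → (71.28,102.93) → (71.28,88.47) → (17.32,88.47) → (17.32,102.93). Closed: final G1 returns to the first vertex.

(Gcodetools for Inkscape — laser output)
G21
G90
G0 X139.73 Y14.63
M4 S783
G1 X95.16 Y107.76 F1181
G1 X136.72 Y125.17
G1 X16.16 Y82.50
M5
G0 X60.75 Y14.47
M4 S783
G1 X24.90 Y32.96 F1181
G1 X12.62 Y71.38
G1 X31.11 Y107.23
G1 X69.53 Y119.51
G1 X105.38 Y101.02
G1 X117.66 Y62.60
G1 X99.17 Y26.75
G1 X60.75 Y14.47
M5
G0 X152.06 Y105.34
M4 S783
G1 X147.45 Y100.91 F1181
G1 X145.84 Y100.19
G1 X146.72 Y102.16
G1 X149.56 Y105.84
G1 X153.86 Y110.20
G1 X159.08 Y114.26
G1 X164.73 Y116.99
G1 X170.27 Y117.40
M5
G0 X17.32 Y102.93
M4 S783
G1 X71.28 Y102.93 F1181
G1 X71.28 Y88.47
G1 X17.32 Y88.47
G1 X17.32 Y102.93
M5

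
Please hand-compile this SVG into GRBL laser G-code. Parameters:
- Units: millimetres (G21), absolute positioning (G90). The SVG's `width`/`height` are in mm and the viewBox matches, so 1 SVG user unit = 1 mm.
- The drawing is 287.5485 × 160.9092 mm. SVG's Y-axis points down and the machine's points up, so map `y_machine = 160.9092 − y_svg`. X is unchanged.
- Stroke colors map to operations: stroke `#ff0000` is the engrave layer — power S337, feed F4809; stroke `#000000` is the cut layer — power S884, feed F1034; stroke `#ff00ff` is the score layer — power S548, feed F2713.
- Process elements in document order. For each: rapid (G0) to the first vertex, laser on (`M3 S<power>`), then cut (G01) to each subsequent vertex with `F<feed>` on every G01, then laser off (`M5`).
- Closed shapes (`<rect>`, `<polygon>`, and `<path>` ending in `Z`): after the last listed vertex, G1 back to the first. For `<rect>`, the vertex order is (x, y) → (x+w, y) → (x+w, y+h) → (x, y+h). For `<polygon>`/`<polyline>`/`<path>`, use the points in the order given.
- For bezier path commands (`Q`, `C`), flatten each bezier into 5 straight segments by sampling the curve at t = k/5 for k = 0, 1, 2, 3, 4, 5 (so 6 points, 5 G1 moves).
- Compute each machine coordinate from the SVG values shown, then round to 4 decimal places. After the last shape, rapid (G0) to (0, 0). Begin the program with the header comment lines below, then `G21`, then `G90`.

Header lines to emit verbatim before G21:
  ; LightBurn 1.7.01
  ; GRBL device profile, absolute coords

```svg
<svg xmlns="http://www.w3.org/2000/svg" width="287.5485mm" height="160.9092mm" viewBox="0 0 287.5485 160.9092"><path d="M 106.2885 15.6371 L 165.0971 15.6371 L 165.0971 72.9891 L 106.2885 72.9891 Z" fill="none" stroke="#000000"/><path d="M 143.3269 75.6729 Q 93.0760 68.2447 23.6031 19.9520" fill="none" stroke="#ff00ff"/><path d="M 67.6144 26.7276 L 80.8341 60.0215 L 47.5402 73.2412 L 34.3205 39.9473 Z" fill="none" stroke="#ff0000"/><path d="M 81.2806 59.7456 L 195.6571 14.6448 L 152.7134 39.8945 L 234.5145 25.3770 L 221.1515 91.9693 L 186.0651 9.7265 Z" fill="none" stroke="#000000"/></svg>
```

; LightBurn 1.7.01
; GRBL device profile, absolute coords
G21
G90
G0 X106.2885 Y145.2721
M3 S884
G01 X165.0971 Y145.2721 F1034
G01 X165.0971 Y87.9201 F1034
G01 X106.2885 Y87.9201 F1034
G01 X106.2885 Y145.2721 F1034
M5
G0 X143.3269 Y85.2363
M3 S548
G01 X122.4577 Y89.8422 F2713
G01 X100.0507 Y97.7172 F2713
G01 X76.1059 Y108.8614 F2713
G01 X50.6234 Y123.2747 F2713
G01 X23.6031 Y140.9572 F2713
M5
G0 X67.6144 Y134.1816
M3 S337
G01 X80.8341 Y100.8877 F4809
G01 X47.5402 Y87.6680 F4809
G01 X34.3205 Y120.9619 F4809
G01 X67.6144 Y134.1816 F4809
M5
G0 X81.2806 Y101.1636
M3 S884
G01 X195.6571 Y146.2644 F1034
G01 X152.7134 Y121.0147 F1034
G01 X234.5145 Y135.5322 F1034
G01 X221.1515 Y68.9399 F1034
G01 X186.0651 Y151.1827 F1034
G01 X81.2806 Y101.1636 F1034
M5
G0 X0.0000 Y0.0000

1 u = 1 mm; y_m = 160.9092 − y.

[1] `<path>` rectangle, #000000→cut S884 F1034: (106.2885,145.2721) → (165.0971,145.2721) → (165.0971,87.9201) → (106.2885,87.9201) → (106.2885,145.2721) (closed)

[2] `<path>` quadratic bezier, #ff00ff→score S548 F2713: (143.3269,85.2363) → (122.4577,89.8422) → (100.0507,97.7172) → (76.1059,108.8614) → (50.6234,123.2747) → (23.6031,140.9572)

[3] `<path>` regular polygon, #ff0000→engrave S337 F4809: (67.6144,134.1816) → (80.8341,100.8877) → (47.5402,87.6680) → (34.3205,120.9619) → (67.6144,134.1816) (closed)

[4] `<path>` closed polygon, #000000→cut S884 F1034: (81.2806,101.1636) → (195.6571,146.2644) → (152.7134,121.0147) → (234.5145,135.5322) → (221.1515,68.9399) → (186.0651,151.1827) → (81.2806,101.1636) (closed)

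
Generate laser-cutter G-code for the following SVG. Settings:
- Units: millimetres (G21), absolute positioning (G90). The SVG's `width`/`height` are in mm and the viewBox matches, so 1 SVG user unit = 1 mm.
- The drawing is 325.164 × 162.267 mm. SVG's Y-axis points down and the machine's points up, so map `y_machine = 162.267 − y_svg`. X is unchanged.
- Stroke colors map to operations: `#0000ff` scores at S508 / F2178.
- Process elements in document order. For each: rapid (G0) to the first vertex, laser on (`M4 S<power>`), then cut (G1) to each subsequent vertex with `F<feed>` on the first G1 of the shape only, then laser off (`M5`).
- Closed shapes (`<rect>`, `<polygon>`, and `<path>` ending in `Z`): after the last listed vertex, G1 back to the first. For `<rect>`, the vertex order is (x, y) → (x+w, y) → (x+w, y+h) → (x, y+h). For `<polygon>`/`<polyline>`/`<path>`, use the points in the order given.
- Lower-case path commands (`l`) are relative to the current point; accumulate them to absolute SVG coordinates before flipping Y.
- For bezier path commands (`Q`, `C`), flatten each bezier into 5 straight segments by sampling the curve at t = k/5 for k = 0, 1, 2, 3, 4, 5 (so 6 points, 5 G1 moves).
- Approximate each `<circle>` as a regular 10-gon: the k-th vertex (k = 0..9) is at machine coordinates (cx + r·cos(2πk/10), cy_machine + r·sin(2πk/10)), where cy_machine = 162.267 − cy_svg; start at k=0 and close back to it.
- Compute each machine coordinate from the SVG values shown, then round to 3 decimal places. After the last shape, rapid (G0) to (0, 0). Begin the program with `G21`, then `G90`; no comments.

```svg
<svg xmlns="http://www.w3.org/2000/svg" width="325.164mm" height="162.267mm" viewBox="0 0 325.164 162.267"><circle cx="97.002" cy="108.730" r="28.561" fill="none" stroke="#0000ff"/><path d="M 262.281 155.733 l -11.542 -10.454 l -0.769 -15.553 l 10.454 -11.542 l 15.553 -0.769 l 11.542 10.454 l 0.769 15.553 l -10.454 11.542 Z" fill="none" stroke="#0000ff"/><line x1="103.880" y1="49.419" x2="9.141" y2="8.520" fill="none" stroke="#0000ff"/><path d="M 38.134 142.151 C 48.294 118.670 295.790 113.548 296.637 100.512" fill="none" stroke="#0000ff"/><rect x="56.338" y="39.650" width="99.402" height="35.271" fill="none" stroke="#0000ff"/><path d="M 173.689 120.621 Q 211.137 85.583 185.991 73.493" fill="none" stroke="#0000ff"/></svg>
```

viewBox `0 0 325.164 162.267` with mm width/height → 1 unit = 1 mm. Flip: y_m = 162.267 − y_svg.

**Shape 1** — `<circle>` circle, stroke `#0000ff` → score (S508, F2178). Machine vertices: (125.563,53.537) → (120.108,70.325) → (105.828,80.700) → (88.176,80.700) → (73.896,70.325) → (68.441,53.537) → (73.896,36.749) → (88.176,26.374) → (105.828,26.374) → (120.108,36.749) → (125.563,53.537). Closed: final G1 returns to the first vertex.

**Shape 2** — `<path>` regular polygon, stroke `#0000ff` → score (S508, F2178). Machine vertices: (262.281,6.534) → (250.739,16.988) → (249.970,32.541) → (260.424,44.083) → (275.977,44.852) → (287.519,34.398) → (288.288,18.845) → (277.834,7.303) → (262.281,6.534). Closed: final G1 returns to the first vertex.

**Shape 3** — `<line>` line segment, stroke `#0000ff` → score (S508, F2178). Machine vertices: (103.880,112.848) → (9.141,153.747). Open path.

**Shape 4** — `<path>` cubic bezier, stroke `#0000ff` → score (S508, F2178). Control points (SVG): P0=(38.134,142.151), P1=(48.294,118.670), P2=(295.790,113.548), P3=(296.637,100.512); sampled at t=k/5. Machine vertices: (38.134,20.116) → (68.838,32.212) → (133.272,41.162) → (208.204,48.229) → (270.403,54.673) → (296.637,61.755). Open path.

**Shape 5** — `<rect>` rectangle, stroke `#0000ff` → score (S508, F2178). Machine vertices: (56.338,122.617) → (155.740,122.617) → (155.740,87.346) → (56.338,87.346) → (56.338,122.617). Closed: final G1 returns to the first vertex.

**Shape 6** — `<path>` quadratic bezier, stroke `#0000ff` → score (S508, F2178). Control points (SVG): P0=(173.689,120.621), P1=(211.137,85.583), P2=(185.991,73.493); sampled at t=k/5. Machine vertices: (173.689,41.646) → (186.164,54.743) → (193.632,66.005) → (196.093,75.430) → (193.546,83.020) → (185.991,88.774). Open path.

G21
G90
G0 X125.563 Y53.537
M4 S508
G1 X120.108 Y70.325 F2178
G1 X105.828 Y80.700
G1 X88.176 Y80.700
G1 X73.896 Y70.325
G1 X68.441 Y53.537
G1 X73.896 Y36.749
G1 X88.176 Y26.374
G1 X105.828 Y26.374
G1 X120.108 Y36.749
G1 X125.563 Y53.537
M5
G0 X262.281 Y6.534
M4 S508
G1 X250.739 Y16.988 F2178
G1 X249.970 Y32.541
G1 X260.424 Y44.083
G1 X275.977 Y44.852
G1 X287.519 Y34.398
G1 X288.288 Y18.845
G1 X277.834 Y7.303
G1 X262.281 Y6.534
M5
G0 X103.880 Y112.848
M4 S508
G1 X9.141 Y153.747 F2178
M5
G0 X38.134 Y20.116
M4 S508
G1 X68.838 Y32.212 F2178
G1 X133.272 Y41.162
G1 X208.204 Y48.229
G1 X270.403 Y54.673
G1 X296.637 Y61.755
M5
G0 X56.338 Y122.617
M4 S508
G1 X155.740 Y122.617 F2178
G1 X155.740 Y87.346
G1 X56.338 Y87.346
G1 X56.338 Y122.617
M5
G0 X173.689 Y41.646
M4 S508
G1 X186.164 Y54.743 F2178
G1 X193.632 Y66.005
G1 X196.093 Y75.430
G1 X193.546 Y83.020
G1 X185.991 Y88.774
M5
G0 X0.000 Y0.000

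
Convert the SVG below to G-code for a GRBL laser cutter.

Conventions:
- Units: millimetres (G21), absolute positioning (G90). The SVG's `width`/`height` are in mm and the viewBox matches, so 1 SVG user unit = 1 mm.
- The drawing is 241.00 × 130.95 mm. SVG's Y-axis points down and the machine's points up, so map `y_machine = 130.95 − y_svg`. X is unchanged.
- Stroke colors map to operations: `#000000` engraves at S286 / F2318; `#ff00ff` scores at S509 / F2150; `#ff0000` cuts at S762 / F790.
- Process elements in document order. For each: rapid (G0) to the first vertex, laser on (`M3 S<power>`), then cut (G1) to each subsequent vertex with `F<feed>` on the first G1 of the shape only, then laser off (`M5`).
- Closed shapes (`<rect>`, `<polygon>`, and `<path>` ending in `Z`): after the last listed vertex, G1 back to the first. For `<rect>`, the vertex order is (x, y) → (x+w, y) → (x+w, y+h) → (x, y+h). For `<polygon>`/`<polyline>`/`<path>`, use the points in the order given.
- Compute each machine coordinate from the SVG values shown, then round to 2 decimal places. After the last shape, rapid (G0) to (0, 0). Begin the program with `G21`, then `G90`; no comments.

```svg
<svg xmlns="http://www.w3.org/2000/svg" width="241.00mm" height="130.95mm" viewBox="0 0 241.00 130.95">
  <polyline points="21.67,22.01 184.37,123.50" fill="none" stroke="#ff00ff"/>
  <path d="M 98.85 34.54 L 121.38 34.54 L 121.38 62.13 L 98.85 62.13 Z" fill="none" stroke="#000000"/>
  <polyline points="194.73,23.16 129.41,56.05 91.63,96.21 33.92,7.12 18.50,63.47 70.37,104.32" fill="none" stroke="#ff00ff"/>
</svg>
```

G21
G90
G0 X21.67 Y108.94
M3 S509
G1 X184.37 Y7.45 F2150
M5
G0 X98.85 Y96.41
M3 S286
G1 X121.38 Y96.41 F2318
G1 X121.38 Y68.82
G1 X98.85 Y68.82
G1 X98.85 Y96.41
M5
G0 X194.73 Y107.79
M3 S509
G1 X129.41 Y74.90 F2150
G1 X91.63 Y34.74
G1 X33.92 Y123.83
G1 X18.50 Y67.48
G1 X70.37 Y26.63
M5
G0 X0.00 Y0.00

viewBox `0 0 241.00 130.95` with mm width/height → 1 unit = 1 mm. Flip: y_m = 130.95 − y_svg.

**Shape 1** — `<polyline>` line segment, stroke `#ff00ff` → score (S509, F2150). Machine vertices: (21.67,108.94) → (184.37,7.45). Open path.

**Shape 2** — `<path>` rectangle, stroke `#000000` → engrave (S286, F2318). Machine vertices: (98.85,96.41) → (121.38,96.41) → (121.38,68.82) → (98.85,68.82) → (98.85,96.41). Closed: final G1 returns to the first vertex.

**Shape 3** — `<polyline>` open polyline, stroke `#ff00ff` → score (S509, F2150). Machine vertices: (194.73,107.79) → (129.41,74.90) → (91.63,34.74) → (33.92,123.83) → (18.50,67.48) → (70.37,26.63). Open path.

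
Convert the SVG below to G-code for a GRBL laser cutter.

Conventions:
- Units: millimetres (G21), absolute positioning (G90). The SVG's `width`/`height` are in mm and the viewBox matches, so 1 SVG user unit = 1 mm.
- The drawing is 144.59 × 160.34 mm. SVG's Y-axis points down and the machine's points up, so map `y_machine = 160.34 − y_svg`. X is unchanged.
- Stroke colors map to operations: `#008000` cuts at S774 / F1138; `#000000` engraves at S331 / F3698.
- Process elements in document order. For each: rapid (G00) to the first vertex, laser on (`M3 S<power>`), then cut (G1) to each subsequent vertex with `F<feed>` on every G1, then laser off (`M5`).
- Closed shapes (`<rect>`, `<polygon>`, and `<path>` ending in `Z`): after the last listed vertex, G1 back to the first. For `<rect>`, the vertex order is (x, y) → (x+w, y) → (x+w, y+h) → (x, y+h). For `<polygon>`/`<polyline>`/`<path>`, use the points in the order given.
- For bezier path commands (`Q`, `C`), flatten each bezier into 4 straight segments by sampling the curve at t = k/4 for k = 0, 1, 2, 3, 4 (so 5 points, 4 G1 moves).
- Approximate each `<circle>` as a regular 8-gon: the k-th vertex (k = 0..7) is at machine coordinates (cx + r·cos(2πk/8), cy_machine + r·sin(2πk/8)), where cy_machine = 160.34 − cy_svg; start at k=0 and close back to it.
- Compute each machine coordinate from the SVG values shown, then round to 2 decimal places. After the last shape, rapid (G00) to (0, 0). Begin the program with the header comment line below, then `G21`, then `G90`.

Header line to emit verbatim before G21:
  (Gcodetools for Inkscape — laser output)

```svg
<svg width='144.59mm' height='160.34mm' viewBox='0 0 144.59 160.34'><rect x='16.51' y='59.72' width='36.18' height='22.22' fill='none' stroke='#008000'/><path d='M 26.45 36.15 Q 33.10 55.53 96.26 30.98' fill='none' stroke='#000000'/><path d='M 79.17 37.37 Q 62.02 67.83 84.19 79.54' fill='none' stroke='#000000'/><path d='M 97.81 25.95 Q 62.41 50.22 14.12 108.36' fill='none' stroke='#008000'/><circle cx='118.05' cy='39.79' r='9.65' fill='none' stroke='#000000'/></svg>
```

(Gcodetools for Inkscape — laser output)
G21
G90
G00 X16.51 Y100.62
M3 S774
G1 X52.69 Y100.62 F1138
G1 X52.69 Y78.40 F1138
G1 X16.51 Y78.40 F1138
G1 X16.51 Y100.62 F1138
M5
G00 X26.45 Y124.19
M3 S331
G1 X33.31 Y117.25 F3698
G1 X47.23 Y115.79 F3698
G1 X68.21 Y119.83 F3698
G1 X96.26 Y129.36 F3698
M5
G00 X79.17 Y122.97
M3 S331
G1 X73.05 Y108.91 F3698
G1 X71.85 Y97.20 F3698
G1 X75.56 Y87.83 F3698
G1 X84.19 Y80.80 F3698
M5
G00 X97.81 Y134.39
M3 S774
G1 X79.30 Y120.14 F1138
G1 X59.19 Y101.65 F1138
G1 X37.46 Y78.93 F1138
G1 X14.12 Y51.98 F1138
M5
G00 X127.70 Y120.55
M3 S331
G1 X124.87 Y127.37 F3698
G1 X118.05 Y130.20 F3698
G1 X111.23 Y127.37 F3698
G1 X108.40 Y120.55 F3698
G1 X111.23 Y113.73 F3698
G1 X118.05 Y110.90 F3698
G1 X124.87 Y113.73 F3698
G1 X127.70 Y120.55 F3698
M5
G00 X0.00 Y0.00

Since the viewBox matches the mm dimensions, user units are millimetres directly. The only transform is the Y-flip y_m = 160.34 − y_svg.

Shape 1 is a rectangle drawn with `<rect>`. Its stroke #008000 means cut at S774, F1138. After flipping Y the toolpath is (16.51,100.62) → (52.69,100.62) → (52.69,78.40) → (16.51,78.40) → (16.51,100.62), returning to the start.

Shape 2 is a quadratic bezier drawn with `<path>`. Its stroke #000000 means engrave at S331, F3698. After flipping Y the toolpath is (26.45,124.19) → (33.31,117.25) → (47.23,115.79) → (68.21,119.83) → (96.26,129.36).

Shape 3 is a quadratic bezier drawn with `<path>`. Its stroke #000000 means engrave at S331, F3698. After flipping Y the toolpath is (79.17,122.97) → (73.05,108.91) → (71.85,97.20) → (75.56,87.83) → (84.19,80.80).

Shape 4 is a quadratic bezier drawn with `<path>`. Its stroke #008000 means cut at S774, F1138. After flipping Y the toolpath is (97.81,134.39) → (79.30,120.14) → (59.19,101.65) → (37.46,78.93) → (14.12,51.98).

Shape 5 is a circle drawn with `<circle>`. Its stroke #000000 means engrave at S331, F3698. After flipping Y the toolpath is (127.70,120.55) → (124.87,127.37) → (118.05,130.20) → (111.23,127.37) → (108.40,120.55) → (111.23,113.73) → (118.05,110.90) → (124.87,113.73) → (127.70,120.55), returning to the start.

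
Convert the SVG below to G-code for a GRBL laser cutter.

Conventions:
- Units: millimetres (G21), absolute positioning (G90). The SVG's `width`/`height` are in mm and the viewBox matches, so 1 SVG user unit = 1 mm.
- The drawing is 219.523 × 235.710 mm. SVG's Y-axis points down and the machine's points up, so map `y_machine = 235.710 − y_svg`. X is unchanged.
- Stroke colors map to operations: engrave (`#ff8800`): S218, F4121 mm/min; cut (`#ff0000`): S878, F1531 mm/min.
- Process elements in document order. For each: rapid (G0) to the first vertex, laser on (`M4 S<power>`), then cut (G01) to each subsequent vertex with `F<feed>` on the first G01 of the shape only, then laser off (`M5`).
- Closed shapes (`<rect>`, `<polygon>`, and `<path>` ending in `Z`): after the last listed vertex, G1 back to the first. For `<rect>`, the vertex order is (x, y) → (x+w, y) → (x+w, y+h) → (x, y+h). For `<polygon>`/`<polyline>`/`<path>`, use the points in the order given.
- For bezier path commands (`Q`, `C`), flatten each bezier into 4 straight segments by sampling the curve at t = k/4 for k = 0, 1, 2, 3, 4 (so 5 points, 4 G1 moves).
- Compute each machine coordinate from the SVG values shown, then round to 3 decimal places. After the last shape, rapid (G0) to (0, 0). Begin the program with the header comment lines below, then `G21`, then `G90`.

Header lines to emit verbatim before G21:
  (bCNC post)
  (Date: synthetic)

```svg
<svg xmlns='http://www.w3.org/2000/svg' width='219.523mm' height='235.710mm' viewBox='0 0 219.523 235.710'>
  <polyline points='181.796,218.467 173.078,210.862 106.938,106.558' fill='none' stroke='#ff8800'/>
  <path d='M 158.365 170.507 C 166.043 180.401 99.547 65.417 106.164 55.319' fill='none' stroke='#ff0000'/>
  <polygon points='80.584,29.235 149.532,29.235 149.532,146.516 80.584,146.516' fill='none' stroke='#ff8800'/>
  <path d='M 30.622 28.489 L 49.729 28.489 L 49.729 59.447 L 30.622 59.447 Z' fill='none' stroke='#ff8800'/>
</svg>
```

(bCNC post)
(Date: synthetic)
G21
G90
G0 X181.796 Y17.243
M4 S218
G01 X173.078 Y24.848 F4121
G01 X106.938 Y129.152
M5
G0 X158.365 Y65.203
M4 S878
G01 X152.517 Y77.607 F1531
G01 X132.662 Y115.300
G01 X112.609 Y156.741
G01 X106.164 Y180.391
M5
G0 X80.584 Y206.475
M4 S218
G01 X149.532 Y206.475 F4121
G01 X149.532 Y89.194
G01 X80.584 Y89.194
G01 X80.584 Y206.475
M5
G0 X30.622 Y207.221
M4 S218
G01 X49.729 Y207.221 F4121
G01 X49.729 Y176.263
G01 X30.622 Y176.263
G01 X30.622 Y207.221
M5
G0 X0.000 Y0.000

Since the viewBox matches the mm dimensions, user units are millimetres directly. The only transform is the Y-flip y_m = 235.710 − y_svg.

Shape 1 is a open polyline drawn with `<polyline>`. Its stroke #ff8800 means engrave at S218, F4121. After flipping Y the toolpath is (181.796,17.243) → (173.078,24.848) → (106.938,129.152).

Shape 2 is a cubic bezier drawn with `<path>`. Its stroke #ff0000 means cut at S878, F1531. After flipping Y the toolpath is (158.365,65.203) → (152.517,77.607) → (132.662,115.300) → (112.609,156.741) → (106.164,180.391).

Shape 3 is a rectangle drawn with `<polygon>`. Its stroke #ff8800 means engrave at S218, F4121. After flipping Y the toolpath is (80.584,206.475) → (149.532,206.475) → (149.532,89.194) → (80.584,89.194) → (80.584,206.475), returning to the start.

Shape 4 is a rectangle drawn with `<path>`. Its stroke #ff8800 means engrave at S218, F4121. After flipping Y the toolpath is (30.622,207.221) → (49.729,207.221) → (49.729,176.263) → (30.622,176.263) → (30.622,207.221), returning to the start.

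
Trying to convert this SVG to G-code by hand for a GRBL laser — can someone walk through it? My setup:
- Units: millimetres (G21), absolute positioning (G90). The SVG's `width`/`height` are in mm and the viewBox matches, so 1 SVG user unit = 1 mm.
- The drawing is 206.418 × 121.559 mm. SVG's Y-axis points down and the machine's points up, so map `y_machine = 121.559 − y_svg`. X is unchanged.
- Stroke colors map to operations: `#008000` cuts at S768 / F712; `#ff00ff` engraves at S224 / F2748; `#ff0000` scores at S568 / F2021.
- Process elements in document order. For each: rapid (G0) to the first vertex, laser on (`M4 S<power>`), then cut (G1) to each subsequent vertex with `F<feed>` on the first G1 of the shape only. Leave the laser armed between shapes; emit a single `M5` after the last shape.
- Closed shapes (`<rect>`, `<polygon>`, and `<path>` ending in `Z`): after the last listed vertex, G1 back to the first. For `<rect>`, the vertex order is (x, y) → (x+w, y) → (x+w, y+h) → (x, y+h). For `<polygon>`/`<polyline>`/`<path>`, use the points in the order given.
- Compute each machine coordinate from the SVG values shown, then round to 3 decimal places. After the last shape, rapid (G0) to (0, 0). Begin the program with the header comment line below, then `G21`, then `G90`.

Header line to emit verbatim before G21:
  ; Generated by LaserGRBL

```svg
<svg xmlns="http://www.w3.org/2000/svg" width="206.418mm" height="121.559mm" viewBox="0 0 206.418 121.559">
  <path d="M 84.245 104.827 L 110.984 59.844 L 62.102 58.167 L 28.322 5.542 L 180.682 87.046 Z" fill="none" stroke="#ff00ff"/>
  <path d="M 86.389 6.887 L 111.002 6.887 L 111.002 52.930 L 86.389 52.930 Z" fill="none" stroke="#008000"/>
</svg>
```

; Generated by LaserGRBL
G21
G90
G0 X84.245 Y16.732
M4 S224
G1 X110.984 Y61.715 F2748
G1 X62.102 Y63.392
G1 X28.322 Y116.017
G1 X180.682 Y34.513
G1 X84.245 Y16.732
G0 X86.389 Y114.672
M4 S768
G1 X111.002 Y114.672 F712
G1 X111.002 Y68.629
G1 X86.389 Y68.629
G1 X86.389 Y114.672
M5
G0 X0.000 Y0.000

viewBox `0 0 206.418 121.559` with mm width/height → 1 unit = 1 mm. Flip: y_m = 121.559 − y_svg.

**Shape 1** — `<path>` closed polygon, stroke `#ff00ff` → engrave (S224, F2748). Machine vertices: (84.245,16.732) → (110.984,61.715) → (62.102,63.392) → (28.322,116.017) → (180.682,34.513) → (84.245,16.732). Closed: final G1 returns to the first vertex.

**Shape 2** — `<path>` rectangle, stroke `#008000` → cut (S768, F712). Machine vertices: (86.389,114.672) → (111.002,114.672) → (111.002,68.629) → (86.389,68.629) → (86.389,114.672). Closed: final G1 returns to the first vertex.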